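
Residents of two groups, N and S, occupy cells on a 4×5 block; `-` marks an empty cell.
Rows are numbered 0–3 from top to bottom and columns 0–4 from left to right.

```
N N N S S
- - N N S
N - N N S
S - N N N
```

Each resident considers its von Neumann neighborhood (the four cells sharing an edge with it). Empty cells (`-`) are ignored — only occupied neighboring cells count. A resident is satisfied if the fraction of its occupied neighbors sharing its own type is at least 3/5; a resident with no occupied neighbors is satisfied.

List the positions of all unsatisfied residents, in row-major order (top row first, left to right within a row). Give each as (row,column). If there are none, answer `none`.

(0,3), (1,3), (2,0), (2,4), (3,0), (3,4)

Row 0: (0,0)N 1/1 ok · (0,1)N 2/2 ok · (0,2)N 2/3 ok · (0,3)S 1/3 unhappy · (0,4)S 2/2 ok
Row 1: (1,2)N 3/3 ok · (1,3)N 2/4 unhappy · (1,4)S 2/3 ok
Row 2: (2,0)N 0/1 unhappy · (2,2)N 3/3 ok · (2,3)N 3/4 ok · (2,4)S 1/3 unhappy
Row 3: (3,0)S 0/1 unhappy · (3,2)N 2/2 ok · (3,3)N 3/3 ok · (3,4)N 1/2 unhappy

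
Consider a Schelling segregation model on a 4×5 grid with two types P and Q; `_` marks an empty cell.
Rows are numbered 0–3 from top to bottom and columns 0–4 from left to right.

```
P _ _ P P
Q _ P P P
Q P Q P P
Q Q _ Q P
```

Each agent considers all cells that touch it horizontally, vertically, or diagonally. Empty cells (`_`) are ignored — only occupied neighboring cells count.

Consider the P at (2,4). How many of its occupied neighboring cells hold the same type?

Occupied neighbors of (2,4): (1,3)=P, (1,4)=P, (2,3)=P, (3,3)=Q, (3,4)=P.
Same type (P): 4 of 5.

4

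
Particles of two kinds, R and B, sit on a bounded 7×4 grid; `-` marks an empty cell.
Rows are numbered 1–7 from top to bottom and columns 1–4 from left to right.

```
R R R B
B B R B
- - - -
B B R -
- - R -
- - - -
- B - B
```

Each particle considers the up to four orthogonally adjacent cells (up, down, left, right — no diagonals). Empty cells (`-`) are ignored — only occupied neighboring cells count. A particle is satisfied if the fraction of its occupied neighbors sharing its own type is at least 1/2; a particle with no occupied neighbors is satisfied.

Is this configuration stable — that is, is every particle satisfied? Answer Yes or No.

(1,1)R 1/2 satisfied
(1,2)R 2/3 satisfied
(1,3)R 2/3 satisfied
(1,4)B 1/2 satisfied
(2,1)B 1/2 satisfied
(2,2)B 1/3 not
(2,3)R 1/3 not
(2,4)B 1/2 satisfied
(4,1)B 1/1 satisfied
(4,2)B 1/2 satisfied
(4,3)R 1/2 satisfied
(5,3)R 1/1 satisfied
(7,2)B 0/0 satisfied
(7,4)B 0/0 satisfied
For instance (2,2) has only 1/3 same-type neighbors, below 1/2.

No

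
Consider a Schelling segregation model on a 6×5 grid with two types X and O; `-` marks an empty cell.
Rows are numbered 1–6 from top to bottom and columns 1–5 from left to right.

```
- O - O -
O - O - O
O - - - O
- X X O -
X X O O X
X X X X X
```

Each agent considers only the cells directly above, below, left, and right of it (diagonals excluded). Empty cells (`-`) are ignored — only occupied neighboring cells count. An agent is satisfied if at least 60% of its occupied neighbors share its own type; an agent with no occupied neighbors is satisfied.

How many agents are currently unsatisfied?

5

Row 1: (1,2)O 0/0 ok · (1,4)O 0/0 ok
Row 2: (2,1)O 1/1 ok · (2,3)O 0/0 ok · (2,5)O 1/1 ok
Row 3: (3,1)O 1/1 ok · (3,5)O 1/1 ok
Row 4: (4,2)X 2/2 ok · (4,3)X 1/3 unhappy · (4,4)O 1/2 unhappy
Row 5: (5,1)X 2/2 ok · (5,2)X 3/4 ok · (5,3)O 1/4 unhappy · (5,4)O 2/4 unhappy · (5,5)X 1/2 unhappy
Row 6: (6,1)X 2/2 ok · (6,2)X 3/3 ok · (6,3)X 2/3 ok · (6,4)X 2/3 ok · (6,5)X 2/2 ok
Unsatisfied: (4,3), (4,4), (5,3), (5,4), (5,5) — 5 in total.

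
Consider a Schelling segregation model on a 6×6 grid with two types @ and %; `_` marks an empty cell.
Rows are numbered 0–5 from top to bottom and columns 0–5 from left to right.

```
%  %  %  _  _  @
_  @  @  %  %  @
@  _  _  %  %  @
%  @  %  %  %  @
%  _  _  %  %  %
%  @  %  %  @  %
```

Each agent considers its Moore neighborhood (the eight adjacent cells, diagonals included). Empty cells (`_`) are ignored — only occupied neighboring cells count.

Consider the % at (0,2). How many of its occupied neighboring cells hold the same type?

2

Occupied neighbors of (0,2): (0,1)=%, (1,1)=@, (1,2)=@, (1,3)=%.
Same type (%): 2 of 4.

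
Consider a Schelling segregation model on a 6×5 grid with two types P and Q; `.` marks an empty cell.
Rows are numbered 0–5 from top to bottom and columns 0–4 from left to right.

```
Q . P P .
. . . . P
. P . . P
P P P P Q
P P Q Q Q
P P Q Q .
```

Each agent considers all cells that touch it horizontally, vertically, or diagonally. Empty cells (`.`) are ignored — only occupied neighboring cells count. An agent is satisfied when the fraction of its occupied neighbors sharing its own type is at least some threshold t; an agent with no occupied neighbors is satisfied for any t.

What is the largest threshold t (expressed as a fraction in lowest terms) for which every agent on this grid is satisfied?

(0,0)Q — no occupied neighbors
(0,2)P 1/1
(0,3)P 2/2
(1,4)P 2/2
(2,1)P 3/3
(2,4)P 2/3
(3,0)P 4/4
(3,1)P 5/6
(3,2)P 4/6
(3,3)P 2/6
(3,4)Q 2/4
(4,0)P 5/5
(4,1)P 6/8
(4,2)Q 3/8
(4,3)Q 5/7
(4,4)Q 3/4
(5,0)P 3/3
(5,1)P 3/5
(5,2)Q 3/5
(5,3)Q 4/4
The smallest same-type fraction is 2/6 at (3,3), which reduces to 1/3. Any threshold above that leaves this agent unsatisfied.

1/3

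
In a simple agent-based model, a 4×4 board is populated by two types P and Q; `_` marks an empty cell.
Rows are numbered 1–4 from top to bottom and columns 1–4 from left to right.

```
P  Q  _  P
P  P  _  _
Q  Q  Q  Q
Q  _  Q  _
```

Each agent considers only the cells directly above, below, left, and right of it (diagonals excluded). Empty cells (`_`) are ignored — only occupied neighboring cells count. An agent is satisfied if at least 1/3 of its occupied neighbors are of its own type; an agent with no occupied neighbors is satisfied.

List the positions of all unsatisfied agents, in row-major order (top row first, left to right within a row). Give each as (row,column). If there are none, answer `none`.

(1,2)

(1,1)P 1/2 ok
(1,2)Q 0/2 unhappy
(1,4)P 0/0 ok
(2,1)P 2/3 ok
(2,2)P 1/3 ok
(3,1)Q 2/3 ok
(3,2)Q 2/3 ok
(3,3)Q 3/3 ok
(3,4)Q 1/1 ok
(4,1)Q 1/1 ok
(4,3)Q 1/1 ok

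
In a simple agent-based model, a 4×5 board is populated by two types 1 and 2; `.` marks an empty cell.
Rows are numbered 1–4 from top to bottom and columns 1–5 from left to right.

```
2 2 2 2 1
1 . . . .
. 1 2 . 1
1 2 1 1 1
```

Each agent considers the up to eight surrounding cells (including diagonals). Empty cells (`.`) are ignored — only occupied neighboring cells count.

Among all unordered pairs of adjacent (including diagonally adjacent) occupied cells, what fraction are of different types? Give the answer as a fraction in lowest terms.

9/20

Scan each occupied cell's neighbors to the right and below (and the two forward diagonals) so each pair is counted once.
Row 1: 2(1,1)–2(1,2)= 2(1,1)–1(2,1)≠ 2(1,2)–2(1,3)= 2(1,2)–1(2,1)≠ 2(1,3)–2(1,4)= 2(1,4)–1(1,5)≠  → 3/6 unlike.
Row 2: 1(2,1)–1(3,2)=  → 0/1 unlike.
Row 3: 1(3,2)–2(3,3)≠ 1(3,2)–2(4,2)≠ 1(3,2)–1(4,3)= 1(3,2)–1(4,1)= 2(3,3)–1(4,3)≠ 2(3,3)–1(4,4)≠ 2(3,3)–2(4,2)= 1(3,5)–1(4,5)= 1(3,5)–1(4,4)=  → 4/9 unlike.
Row 4: 1(4,1)–2(4,2)≠ 2(4,2)–1(4,3)≠ 1(4,3)–1(4,4)= 1(4,4)–1(4,5)=  → 2/4 unlike.
Total adjacent occupied pairs: 20; unlike-type pairs: 9.
9/20 is already in lowest terms.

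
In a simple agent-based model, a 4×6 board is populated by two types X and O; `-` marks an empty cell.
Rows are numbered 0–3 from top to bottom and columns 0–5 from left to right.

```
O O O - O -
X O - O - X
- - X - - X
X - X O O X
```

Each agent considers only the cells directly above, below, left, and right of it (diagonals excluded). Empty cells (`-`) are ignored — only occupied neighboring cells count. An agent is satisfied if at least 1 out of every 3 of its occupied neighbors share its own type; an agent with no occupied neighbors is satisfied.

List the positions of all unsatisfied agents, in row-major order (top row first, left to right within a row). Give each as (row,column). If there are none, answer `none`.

(1,0)

Row 0: (0,0)O 1/2 ✓ · (0,1)O 3/3 ✓ · (0,2)O 1/1 ✓ · (0,4)O 0/0 ✓
Row 1: (1,0)X 0/2 ✗ · (1,1)O 1/2 ✓ · (1,3)O 0/0 ✓ · (1,5)X 1/1 ✓
Row 2: (2,2)X 1/1 ✓ · (2,5)X 2/2 ✓
Row 3: (3,0)X 0/0 ✓ · (3,2)X 1/2 ✓ · (3,3)O 1/2 ✓ · (3,4)O 1/2 ✓ · (3,5)X 1/2 ✓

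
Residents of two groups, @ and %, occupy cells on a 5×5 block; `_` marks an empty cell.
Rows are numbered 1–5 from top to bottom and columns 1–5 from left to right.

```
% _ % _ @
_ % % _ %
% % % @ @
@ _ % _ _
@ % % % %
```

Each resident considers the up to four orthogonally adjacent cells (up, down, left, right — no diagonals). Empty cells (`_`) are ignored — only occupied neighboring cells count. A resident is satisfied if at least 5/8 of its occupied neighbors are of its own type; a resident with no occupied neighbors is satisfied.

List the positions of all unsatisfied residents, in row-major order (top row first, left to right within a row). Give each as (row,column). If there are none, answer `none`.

(1,5), (2,5), (3,1), (3,4), (3,5), (4,1), (5,1), (5,2)

(1,1)% 0/0 satisfied
(1,3)% 1/1 satisfied
(1,5)@ 0/1 not
(2,2)% 2/2 satisfied
(2,3)% 3/3 satisfied
(2,5)% 0/2 not
(3,1)% 1/2 not
(3,2)% 3/3 satisfied
(3,3)% 3/4 satisfied
(3,4)@ 1/2 not
(3,5)@ 1/2 not
(4,1)@ 1/2 not
(4,3)% 2/2 satisfied
(5,1)@ 1/2 not
(5,2)% 1/2 not
(5,3)% 3/3 satisfied
(5,4)% 2/2 satisfied
(5,5)% 1/1 satisfied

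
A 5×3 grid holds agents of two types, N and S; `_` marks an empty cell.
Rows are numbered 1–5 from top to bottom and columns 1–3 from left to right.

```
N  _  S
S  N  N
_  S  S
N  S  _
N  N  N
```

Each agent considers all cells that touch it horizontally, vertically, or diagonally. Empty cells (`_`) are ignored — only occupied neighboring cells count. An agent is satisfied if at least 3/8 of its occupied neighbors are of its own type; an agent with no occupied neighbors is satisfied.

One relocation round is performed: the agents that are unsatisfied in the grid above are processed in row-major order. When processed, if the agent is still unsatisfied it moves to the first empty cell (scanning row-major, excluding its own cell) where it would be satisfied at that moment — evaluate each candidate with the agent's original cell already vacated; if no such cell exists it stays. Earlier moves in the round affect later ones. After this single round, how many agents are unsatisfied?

Initially unsatisfied (in order): (1,3), (2,1), (2,2), (2,3), (4,2).
  (1,3) → (3,1).
  (2,1): now satisfied by earlier moves; stays.
  (2,2) → (1,2).
  (2,3) → (1,3).
  (4,2): now satisfied by earlier moves; stays.
Resulting grid:
N N N
S _ _
S S S
N S _
N N N
All satisfied now.

0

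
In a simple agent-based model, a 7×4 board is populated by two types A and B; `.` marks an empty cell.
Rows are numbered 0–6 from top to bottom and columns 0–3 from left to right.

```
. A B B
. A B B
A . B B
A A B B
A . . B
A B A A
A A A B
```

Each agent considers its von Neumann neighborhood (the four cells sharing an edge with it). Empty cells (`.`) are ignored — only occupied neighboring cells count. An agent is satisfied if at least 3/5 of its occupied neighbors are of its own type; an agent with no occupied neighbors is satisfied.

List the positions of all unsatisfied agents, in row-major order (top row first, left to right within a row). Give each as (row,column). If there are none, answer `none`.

(0,1), (1,1), (3,1), (4,3), (5,1), (5,3), (6,3)

(0,1)A 1/2 not
(0,2)B 2/3 satisfied
(0,3)B 2/2 satisfied
(1,1)A 1/2 not
(1,2)B 3/4 satisfied
(1,3)B 3/3 satisfied
(2,0)A 1/1 satisfied
(2,2)B 3/3 satisfied
(2,3)B 3/3 satisfied
(3,0)A 3/3 satisfied
(3,1)A 1/2 not
(3,2)B 2/3 satisfied
(3,3)B 3/3 satisfied
(4,0)A 2/2 satisfied
(4,3)B 1/2 not
(5,0)A 2/3 satisfied
(5,1)B 0/3 not
(5,2)A 2/3 satisfied
(5,3)A 1/3 not
(6,0)A 2/2 satisfied
(6,1)A 2/3 satisfied
(6,2)A 2/3 satisfied
(6,3)B 0/2 not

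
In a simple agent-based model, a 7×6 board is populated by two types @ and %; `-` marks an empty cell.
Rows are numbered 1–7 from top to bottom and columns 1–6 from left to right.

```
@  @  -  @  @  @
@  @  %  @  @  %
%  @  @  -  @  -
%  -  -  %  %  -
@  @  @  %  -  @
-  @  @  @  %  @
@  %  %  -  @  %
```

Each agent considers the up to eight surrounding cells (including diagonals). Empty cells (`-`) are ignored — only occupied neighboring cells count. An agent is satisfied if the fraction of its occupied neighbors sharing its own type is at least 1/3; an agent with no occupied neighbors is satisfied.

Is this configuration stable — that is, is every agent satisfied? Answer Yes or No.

No

Row 1: (1,1)@ 3/3 ✓ · (1,2)@ 3/4 ✓ · (1,4)@ 3/4 ✓ · (1,5)@ 4/5 ✓ · (1,6)@ 2/3 ✓
Row 2: (2,1)@ 4/5 ✓ · (2,2)@ 5/7 ✓ · (2,3)% 0/6 ✗ · (2,4)@ 5/6 ✓ · (2,5)@ 5/6 ✓ · (2,6)% 0/4 ✗
Row 3: (3,1)% 1/4 ✗ · (3,2)@ 3/6 ✓ · (3,3)@ 3/5 ✓ · (3,5)@ 2/5 ✓
Row 4: (4,1)% 1/4 ✗ · (4,4)% 2/5 ✓ · (4,5)% 2/4 ✓
Row 5: (5,1)@ 2/3 ✓ · (5,2)@ 4/5 ✓ · (5,3)@ 4/6 ✓ · (5,4)% 3/6 ✓ · (5,6)@ 1/3 ✓
Row 6: (6,2)@ 5/7 ✓ · (6,3)@ 4/7 ✓ · (6,4)@ 3/6 ✓ · (6,5)% 2/6 ✓ · (6,6)@ 2/4 ✓
Row 7: (7,1)@ 1/2 ✓ · (7,2)% 1/4 ✗ · (7,3)% 1/4 ✗ · (7,5)@ 2/4 ✓ · (7,6)% 1/3 ✓
For instance (2,3) has only 0/6 same-type neighbors, below 1/3.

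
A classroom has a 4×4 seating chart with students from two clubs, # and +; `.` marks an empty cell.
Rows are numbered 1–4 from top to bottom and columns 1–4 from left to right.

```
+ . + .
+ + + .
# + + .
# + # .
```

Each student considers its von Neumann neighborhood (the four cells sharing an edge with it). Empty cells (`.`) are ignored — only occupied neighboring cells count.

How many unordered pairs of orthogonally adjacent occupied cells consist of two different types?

5

Scan each occupied cell's neighbors to the right and below so each pair is counted once.
From row 1: 0 unlike of 2 pairs (running 0/2).
From row 2: 1 unlike of 5 pairs (running 1/7).
From row 3: 2 unlike of 5 pairs (running 3/12).
From row 4: 2 unlike of 2 pairs (running 5/14).
Total adjacent occupied pairs: 14; unlike-type pairs: 5.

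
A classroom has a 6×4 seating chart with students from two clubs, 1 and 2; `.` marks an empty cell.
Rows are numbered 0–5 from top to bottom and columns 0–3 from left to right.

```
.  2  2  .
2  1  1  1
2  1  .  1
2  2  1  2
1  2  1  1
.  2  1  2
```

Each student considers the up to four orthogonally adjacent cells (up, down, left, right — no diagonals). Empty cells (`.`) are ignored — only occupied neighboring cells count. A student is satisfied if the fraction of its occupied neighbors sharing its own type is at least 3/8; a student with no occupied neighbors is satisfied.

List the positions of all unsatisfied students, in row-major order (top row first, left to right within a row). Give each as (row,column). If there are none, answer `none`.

(0,1)2 1/2 ✓
(0,2)2 1/2 ✓
(1,0)2 1/2 ✓
(1,1)1 2/4 ✓
(1,2)1 2/3 ✓
(1,3)1 2/2 ✓
(2,0)2 2/3 ✓
(2,1)1 1/3 ✗
(2,3)1 1/2 ✓
(3,0)2 2/3 ✓
(3,1)2 2/4 ✓
(3,2)1 1/3 ✗
(3,3)2 0/3 ✗
(4,0)1 0/2 ✗
(4,1)2 2/4 ✓
(4,2)1 3/4 ✓
(4,3)1 1/3 ✗
(5,1)2 1/2 ✓
(5,2)1 1/3 ✗
(5,3)2 0/2 ✗

(2,1), (3,2), (3,3), (4,0), (4,3), (5,2), (5,3)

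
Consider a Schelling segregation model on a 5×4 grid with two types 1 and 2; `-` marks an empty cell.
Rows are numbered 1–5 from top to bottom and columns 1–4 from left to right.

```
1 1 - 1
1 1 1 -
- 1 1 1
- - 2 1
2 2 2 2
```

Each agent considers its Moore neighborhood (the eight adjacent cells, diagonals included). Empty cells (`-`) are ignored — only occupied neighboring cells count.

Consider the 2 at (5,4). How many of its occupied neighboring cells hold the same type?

2

Occupied neighbors of (5,4): (4,3)=2, (4,4)=1, (5,3)=2.
Same type (2): 2 of 3.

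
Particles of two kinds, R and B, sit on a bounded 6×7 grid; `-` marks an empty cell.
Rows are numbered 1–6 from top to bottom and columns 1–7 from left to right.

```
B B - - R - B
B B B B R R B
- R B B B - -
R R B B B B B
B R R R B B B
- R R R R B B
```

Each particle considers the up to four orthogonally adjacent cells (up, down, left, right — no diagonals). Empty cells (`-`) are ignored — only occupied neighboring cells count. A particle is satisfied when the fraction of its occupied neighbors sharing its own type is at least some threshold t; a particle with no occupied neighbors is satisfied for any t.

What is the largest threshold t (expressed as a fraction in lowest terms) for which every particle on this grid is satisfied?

Row 1: (1,1)B 2/2 · (1,2)B 2/2 · (1,5)R 1/1 · (1,7)B 1/1
Row 2: (2,1)B 2/2 · (2,2)B 3/4 · (2,3)B 3/3 · (2,4)B 2/3 · (2,5)R 2/4 · (2,6)R 1/2 · (2,7)B 1/2
Row 3: (3,2)R 1/3 · (3,3)B 3/4 · (3,4)B 4/4 · (3,5)B 2/3
Row 4: (4,1)R 1/2 · (4,2)R 3/4 · (4,3)B 2/4 · (4,4)B 3/4 · (4,5)B 4/4 · (4,6)B 3/3 · (4,7)B 2/2
Row 5: (5,1)B 0/2 · (5,2)R 3/4 · (5,3)R 3/4 · (5,4)R 2/4 · (5,5)B 2/4 · (5,6)B 4/4 · (5,7)B 3/3
Row 6: (6,2)R 2/2 · (6,3)R 3/3 · (6,4)R 3/3 · (6,5)R 1/3 · (6,6)B 2/3 · (6,7)B 2/2
The smallest same-type fraction is 0/2 at (5,1), which reduces to 0/1. Any threshold above that leaves this particle unsatisfied.

0/1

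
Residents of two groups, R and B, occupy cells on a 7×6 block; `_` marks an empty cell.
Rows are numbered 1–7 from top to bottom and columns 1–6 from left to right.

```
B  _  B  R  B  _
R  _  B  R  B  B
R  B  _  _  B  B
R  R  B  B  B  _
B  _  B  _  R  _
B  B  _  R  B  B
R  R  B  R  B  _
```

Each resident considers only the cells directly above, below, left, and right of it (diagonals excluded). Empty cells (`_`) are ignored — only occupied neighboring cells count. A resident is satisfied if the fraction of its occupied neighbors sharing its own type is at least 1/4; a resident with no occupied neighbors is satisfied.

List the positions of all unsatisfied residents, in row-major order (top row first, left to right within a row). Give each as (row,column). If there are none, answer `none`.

Row 1: (1,1)B 0/1 not · (1,3)B 1/2 satisfied · (1,4)R 1/3 satisfied · (1,5)B 1/2 satisfied
Row 2: (2,1)R 1/2 satisfied · (2,3)B 1/2 satisfied · (2,4)R 1/3 satisfied · (2,5)B 3/4 satisfied · (2,6)B 2/2 satisfied
Row 3: (3,1)R 2/3 satisfied · (3,2)B 0/2 not · (3,5)B 3/3 satisfied · (3,6)B 2/2 satisfied
Row 4: (4,1)R 2/3 satisfied · (4,2)R 1/3 satisfied · (4,3)B 2/3 satisfied · (4,4)B 2/2 satisfied · (4,5)B 2/3 satisfied
Row 5: (5,1)B 1/2 satisfied · (5,3)B 1/1 satisfied · (5,5)R 0/2 not
Row 6: (6,1)B 2/3 satisfied · (6,2)B 1/2 satisfied · (6,4)R 1/2 satisfied · (6,5)B 2/4 satisfied · (6,6)B 1/1 satisfied
Row 7: (7,1)R 1/2 satisfied · (7,2)R 1/3 satisfied · (7,3)B 0/2 not · (7,4)R 1/3 satisfied · (7,5)B 1/2 satisfied

(1,1), (3,2), (5,5), (7,3)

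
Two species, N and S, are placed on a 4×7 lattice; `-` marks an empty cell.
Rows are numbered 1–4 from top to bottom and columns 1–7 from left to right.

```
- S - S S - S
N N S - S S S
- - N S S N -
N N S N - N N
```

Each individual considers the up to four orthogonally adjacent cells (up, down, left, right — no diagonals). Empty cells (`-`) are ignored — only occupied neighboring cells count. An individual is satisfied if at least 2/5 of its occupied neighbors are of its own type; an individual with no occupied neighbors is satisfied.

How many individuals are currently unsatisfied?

(1,2)S 0/1 unhappy
(1,4)S 1/1 ok
(1,5)S 2/2 ok
(1,7)S 1/1 ok
(2,1)N 1/1 ok
(2,2)N 1/3 unhappy
(2,3)S 0/2 unhappy
(2,5)S 3/3 ok
(2,6)S 2/3 ok
(2,7)S 2/2 ok
(3,3)N 0/3 unhappy
(3,4)S 1/3 unhappy
(3,5)S 2/3 ok
(3,6)N 1/3 unhappy
(4,1)N 1/1 ok
(4,2)N 1/2 ok
(4,3)S 0/3 unhappy
(4,4)N 0/2 unhappy
(4,6)N 2/2 ok
(4,7)N 1/1 ok
Unsatisfied: (1,2), (2,2), (2,3), (3,3), (3,4), (3,6), (4,3), (4,4) — 8 in total.

8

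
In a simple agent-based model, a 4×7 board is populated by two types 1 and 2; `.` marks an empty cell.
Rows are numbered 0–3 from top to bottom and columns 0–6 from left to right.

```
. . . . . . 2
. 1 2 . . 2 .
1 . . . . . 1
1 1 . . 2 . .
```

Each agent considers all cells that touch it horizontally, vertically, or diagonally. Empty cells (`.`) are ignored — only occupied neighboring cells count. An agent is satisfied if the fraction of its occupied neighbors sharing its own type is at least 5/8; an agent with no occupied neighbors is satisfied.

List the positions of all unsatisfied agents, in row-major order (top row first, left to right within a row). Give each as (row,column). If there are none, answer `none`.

(1,1), (1,2), (1,5), (2,6)

(0,6)2 1/1 satisfied
(1,1)1 1/2 not
(1,2)2 0/1 not
(1,5)2 1/2 not
(2,0)1 3/3 satisfied
(2,6)1 0/1 not
(3,0)1 2/2 satisfied
(3,1)1 2/2 satisfied
(3,4)2 0/0 satisfied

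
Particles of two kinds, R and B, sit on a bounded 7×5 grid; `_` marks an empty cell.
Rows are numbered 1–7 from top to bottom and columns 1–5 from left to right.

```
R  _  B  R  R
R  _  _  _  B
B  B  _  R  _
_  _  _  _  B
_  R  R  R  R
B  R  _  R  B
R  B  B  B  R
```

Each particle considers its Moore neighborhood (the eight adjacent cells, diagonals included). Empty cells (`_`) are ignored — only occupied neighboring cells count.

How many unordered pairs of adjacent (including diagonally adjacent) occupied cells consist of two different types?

22

Scan each occupied cell's neighbors to the right and below (and the two forward diagonals) so each pair is counted once.
Row 1: R(1,1)–R(2,1)= B(1,3)–R(1,4)≠ R(1,4)–R(1,5)= R(1,4)–B(2,5)≠ R(1,5)–B(2,5)≠  → 3/5 unlike.
Row 2: R(2,1)–B(3,1)≠ R(2,1)–B(3,2)≠ B(2,5)–R(3,4)≠  → 3/3 unlike.
Row 3: B(3,1)–B(3,2)= R(3,4)–B(4,5)≠  → 1/2 unlike.
Row 4: B(4,5)–R(5,5)≠ B(4,5)–R(5,4)≠  → 2/2 unlike.
Row 5: R(5,2)–R(5,3)= R(5,2)–R(6,2)= R(5,2)–B(6,1)≠ R(5,3)–R(5,4)= R(5,3)–R(6,4)= R(5,3)–R(6,2)= R(5,4)–R(5,5)= R(5,4)–R(6,4)= R(5,4)–B(6,5)≠ R(5,5)–B(6,5)≠ R(5,5)–R(6,4)=  → 3/11 unlike.
Row 6: B(6,1)–R(6,2)≠ B(6,1)–R(7,1)≠ B(6,1)–B(7,2)= R(6,2)–B(7,2)≠ R(6,2)–B(7,3)≠ R(6,2)–R(7,1)= R(6,4)–B(6,5)≠ R(6,4)–B(7,4)≠ R(6,4)–R(7,5)= R(6,4)–B(7,3)≠ B(6,5)–R(7,5)≠ B(6,5)–B(7,4)=  → 8/12 unlike.
Row 7: R(7,1)–B(7,2)≠ B(7,2)–B(7,3)= B(7,3)–B(7,4)= B(7,4)–R(7,5)≠  → 2/4 unlike.
Total adjacent occupied pairs: 39; unlike-type pairs: 22.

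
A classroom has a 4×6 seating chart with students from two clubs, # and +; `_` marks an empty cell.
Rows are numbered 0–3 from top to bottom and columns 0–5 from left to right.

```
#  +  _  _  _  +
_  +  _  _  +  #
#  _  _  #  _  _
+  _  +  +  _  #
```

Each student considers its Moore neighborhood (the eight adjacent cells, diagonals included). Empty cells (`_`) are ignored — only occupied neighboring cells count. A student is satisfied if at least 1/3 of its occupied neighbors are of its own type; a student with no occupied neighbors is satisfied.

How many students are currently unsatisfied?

(0,0)# 0/2 unhappy
(0,1)+ 1/2 ok
(0,5)+ 1/2 ok
(1,1)+ 1/3 ok
(1,4)+ 1/3 ok
(1,5)# 0/2 unhappy
(2,0)# 0/2 unhappy
(2,3)# 0/3 unhappy
(3,0)+ 0/1 unhappy
(3,2)+ 1/2 ok
(3,3)+ 1/2 ok
(3,5)# 0/0 ok
Unsatisfied: (0,0), (1,5), (2,0), (2,3), (3,0) — 5 in total.

5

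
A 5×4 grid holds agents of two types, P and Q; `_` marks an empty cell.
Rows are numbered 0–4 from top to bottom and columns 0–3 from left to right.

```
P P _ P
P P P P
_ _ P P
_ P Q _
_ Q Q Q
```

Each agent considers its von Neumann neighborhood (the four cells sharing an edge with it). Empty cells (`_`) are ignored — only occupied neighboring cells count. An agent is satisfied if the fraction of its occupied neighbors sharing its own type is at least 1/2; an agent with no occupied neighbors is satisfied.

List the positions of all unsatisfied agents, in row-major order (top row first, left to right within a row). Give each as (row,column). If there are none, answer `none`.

(0,0)P 2/2 satisfied
(0,1)P 2/2 satisfied
(0,3)P 1/1 satisfied
(1,0)P 2/2 satisfied
(1,1)P 3/3 satisfied
(1,2)P 3/3 satisfied
(1,3)P 3/3 satisfied
(2,2)P 2/3 satisfied
(2,3)P 2/2 satisfied
(3,1)P 0/2 not
(3,2)Q 1/3 not
(4,1)Q 1/2 satisfied
(4,2)Q 3/3 satisfied
(4,3)Q 1/1 satisfied

(3,1), (3,2)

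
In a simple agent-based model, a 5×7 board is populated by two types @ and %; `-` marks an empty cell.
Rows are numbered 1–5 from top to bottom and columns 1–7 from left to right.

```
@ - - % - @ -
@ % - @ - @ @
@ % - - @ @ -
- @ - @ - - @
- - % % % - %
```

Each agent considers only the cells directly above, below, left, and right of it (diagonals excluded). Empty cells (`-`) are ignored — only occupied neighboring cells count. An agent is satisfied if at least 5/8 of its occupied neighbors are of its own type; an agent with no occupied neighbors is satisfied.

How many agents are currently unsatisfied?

(1,1)@ 1/1 satisfied
(1,4)% 0/1 not
(1,6)@ 1/1 satisfied
(2,1)@ 2/3 satisfied
(2,2)% 1/2 not
(2,4)@ 0/1 not
(2,6)@ 3/3 satisfied
(2,7)@ 1/1 satisfied
(3,1)@ 1/2 not
(3,2)% 1/3 not
(3,5)@ 1/1 satisfied
(3,6)@ 2/2 satisfied
(4,2)@ 0/1 not
(4,4)@ 0/1 not
(4,7)@ 0/1 not
(5,3)% 1/1 satisfied
(5,4)% 2/3 satisfied
(5,5)% 1/1 satisfied
(5,7)% 0/1 not
Unsatisfied: (1,4), (2,2), (2,4), (3,1), (3,2), (4,2), (4,4), (4,7), (5,7) — 9 in total.

9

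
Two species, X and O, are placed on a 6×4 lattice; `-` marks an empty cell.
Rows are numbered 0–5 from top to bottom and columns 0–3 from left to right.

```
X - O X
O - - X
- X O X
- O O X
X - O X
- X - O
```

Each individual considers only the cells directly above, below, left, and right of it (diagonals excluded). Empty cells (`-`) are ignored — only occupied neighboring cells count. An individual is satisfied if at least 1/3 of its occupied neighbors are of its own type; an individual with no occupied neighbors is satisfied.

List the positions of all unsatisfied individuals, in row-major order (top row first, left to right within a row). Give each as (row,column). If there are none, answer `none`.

(0,0), (0,2), (1,0), (2,1), (5,3)

(0,0)X 0/1 not
(0,2)O 0/1 not
(0,3)X 1/2 satisfied
(1,0)O 0/1 not
(1,3)X 2/2 satisfied
(2,1)X 0/2 not
(2,2)O 1/3 satisfied
(2,3)X 2/3 satisfied
(3,1)O 1/2 satisfied
(3,2)O 3/4 satisfied
(3,3)X 2/3 satisfied
(4,0)X 0/0 satisfied
(4,2)O 1/2 satisfied
(4,3)X 1/3 satisfied
(5,1)X 0/0 satisfied
(5,3)O 0/1 not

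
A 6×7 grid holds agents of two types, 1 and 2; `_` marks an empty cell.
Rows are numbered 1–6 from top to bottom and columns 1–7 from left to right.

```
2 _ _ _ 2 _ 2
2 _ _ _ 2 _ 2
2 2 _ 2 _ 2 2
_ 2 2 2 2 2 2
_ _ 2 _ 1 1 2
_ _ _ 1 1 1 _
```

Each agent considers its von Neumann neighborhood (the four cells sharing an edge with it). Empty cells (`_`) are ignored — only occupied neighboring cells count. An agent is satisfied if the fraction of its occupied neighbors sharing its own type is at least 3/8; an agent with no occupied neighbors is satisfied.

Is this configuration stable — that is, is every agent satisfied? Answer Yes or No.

Row 1: (1,1)2 1/1 ✓ · (1,5)2 1/1 ✓ · (1,7)2 1/1 ✓
Row 2: (2,1)2 2/2 ✓ · (2,5)2 1/1 ✓ · (2,7)2 2/2 ✓
Row 3: (3,1)2 2/2 ✓ · (3,2)2 2/2 ✓ · (3,4)2 1/1 ✓ · (3,6)2 2/2 ✓ · (3,7)2 3/3 ✓
Row 4: (4,2)2 2/2 ✓ · (4,3)2 3/3 ✓ · (4,4)2 3/3 ✓ · (4,5)2 2/3 ✓ · (4,6)2 3/4 ✓ · (4,7)2 3/3 ✓
Row 5: (5,3)2 1/1 ✓ · (5,5)1 2/3 ✓ · (5,6)1 2/4 ✓ · (5,7)2 1/2 ✓
Row 6: (6,4)1 1/1 ✓ · (6,5)1 3/3 ✓ · (6,6)1 2/2 ✓
All meet the threshold, so the configuration is stable.

Yes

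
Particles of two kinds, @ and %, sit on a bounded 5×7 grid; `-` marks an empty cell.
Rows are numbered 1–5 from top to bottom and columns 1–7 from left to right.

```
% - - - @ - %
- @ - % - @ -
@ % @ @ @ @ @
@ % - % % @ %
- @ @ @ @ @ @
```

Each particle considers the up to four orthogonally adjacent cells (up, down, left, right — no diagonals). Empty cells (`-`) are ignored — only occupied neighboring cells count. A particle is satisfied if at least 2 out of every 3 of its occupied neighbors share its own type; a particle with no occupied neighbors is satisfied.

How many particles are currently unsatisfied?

Row 1: (1,1)% 0/0 satisfied · (1,5)@ 0/0 satisfied · (1,7)% 0/0 satisfied
Row 2: (2,2)@ 0/1 not · (2,4)% 0/1 not · (2,6)@ 1/1 satisfied
Row 3: (3,1)@ 1/2 not · (3,2)% 1/4 not · (3,3)@ 1/2 not · (3,4)@ 2/4 not · (3,5)@ 2/3 satisfied · (3,6)@ 4/4 satisfied · (3,7)@ 1/2 not
Row 4: (4,1)@ 1/2 not · (4,2)% 1/3 not · (4,4)% 1/3 not · (4,5)% 1/4 not · (4,6)@ 2/4 not · (4,7)% 0/3 not
Row 5: (5,2)@ 1/2 not · (5,3)@ 2/2 satisfied · (5,4)@ 2/3 satisfied · (5,5)@ 2/3 satisfied · (5,6)@ 3/3 satisfied · (5,7)@ 1/2 not
Unsatisfied: (2,2), (2,4), (3,1), (3,2), (3,3), (3,4), (3,7), (4,1), (4,2), (4,4), (4,5), (4,6), (4,7), (5,2), (5,7) — 15 in total.

15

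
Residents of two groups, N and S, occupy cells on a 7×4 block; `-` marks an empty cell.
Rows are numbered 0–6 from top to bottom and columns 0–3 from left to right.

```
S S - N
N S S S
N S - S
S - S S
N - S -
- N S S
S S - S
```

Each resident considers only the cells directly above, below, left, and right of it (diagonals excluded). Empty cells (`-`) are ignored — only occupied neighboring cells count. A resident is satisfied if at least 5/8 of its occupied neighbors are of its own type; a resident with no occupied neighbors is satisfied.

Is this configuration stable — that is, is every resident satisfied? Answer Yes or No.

No

Row 0: (0,0)S 1/2 not · (0,1)S 2/2 satisfied · (0,3)N 0/1 not
Row 1: (1,0)N 1/3 not · (1,1)S 3/4 satisfied · (1,2)S 2/2 satisfied · (1,3)S 2/3 satisfied
Row 2: (2,0)N 1/3 not · (2,1)S 1/2 not · (2,3)S 2/2 satisfied
Row 3: (3,0)S 0/2 not · (3,2)S 2/2 satisfied · (3,3)S 2/2 satisfied
Row 4: (4,0)N 0/1 not · (4,2)S 2/2 satisfied
Row 5: (5,1)N 0/2 not · (5,2)S 2/3 satisfied · (5,3)S 2/2 satisfied
Row 6: (6,0)S 1/1 satisfied · (6,1)S 1/2 not · (6,3)S 1/1 satisfied
For instance (0,0) has only 1/2 same-type neighbors, below 5/8.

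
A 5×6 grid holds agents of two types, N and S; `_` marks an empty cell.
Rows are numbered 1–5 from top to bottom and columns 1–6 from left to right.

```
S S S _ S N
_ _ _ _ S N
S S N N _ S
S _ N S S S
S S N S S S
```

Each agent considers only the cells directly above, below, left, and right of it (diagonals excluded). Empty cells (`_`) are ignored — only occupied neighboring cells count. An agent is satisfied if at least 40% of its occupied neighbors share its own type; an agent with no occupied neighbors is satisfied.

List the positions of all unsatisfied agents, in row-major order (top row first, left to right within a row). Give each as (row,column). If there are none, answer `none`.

(2,6), (5,3)

(1,1)S 1/1 satisfied
(1,2)S 2/2 satisfied
(1,3)S 1/1 satisfied
(1,5)S 1/2 satisfied
(1,6)N 1/2 satisfied
(2,5)S 1/2 satisfied
(2,6)N 1/3 not
(3,1)S 2/2 satisfied
(3,2)S 1/2 satisfied
(3,3)N 2/3 satisfied
(3,4)N 1/2 satisfied
(3,6)S 1/2 satisfied
(4,1)S 2/2 satisfied
(4,3)N 2/3 satisfied
(4,4)S 2/4 satisfied
(4,5)S 3/3 satisfied
(4,6)S 3/3 satisfied
(5,1)S 2/2 satisfied
(5,2)S 1/2 satisfied
(5,3)N 1/3 not
(5,4)S 2/3 satisfied
(5,5)S 3/3 satisfied
(5,6)S 2/2 satisfied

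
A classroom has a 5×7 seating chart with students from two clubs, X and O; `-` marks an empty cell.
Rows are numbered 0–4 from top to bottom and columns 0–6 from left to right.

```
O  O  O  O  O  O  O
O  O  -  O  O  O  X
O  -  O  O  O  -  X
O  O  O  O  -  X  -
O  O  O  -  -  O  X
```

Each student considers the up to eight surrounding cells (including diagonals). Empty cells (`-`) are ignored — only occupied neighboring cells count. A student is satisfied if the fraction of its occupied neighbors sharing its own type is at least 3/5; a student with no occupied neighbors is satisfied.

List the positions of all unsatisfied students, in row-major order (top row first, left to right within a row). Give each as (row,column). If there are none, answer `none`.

(1,6), (3,5), (4,5), (4,6)

(0,0)O 3/3 ✓
(0,1)O 4/4 ✓
(0,2)O 4/4 ✓
(0,3)O 4/4 ✓
(0,4)O 5/5 ✓
(0,5)O 4/5 ✓
(0,6)O 2/3 ✓
(1,0)O 4/4 ✓
(1,1)O 6/6 ✓
(1,3)O 7/7 ✓
(1,4)O 7/7 ✓
(1,5)O 5/7 ✓
(1,6)X 1/4 ✗
(2,0)O 4/4 ✓
(2,2)O 6/6 ✓
(2,3)O 6/6 ✓
(2,4)O 5/6 ✓
(2,6)X 2/3 ✓
(3,0)O 4/4 ✓
(3,1)O 7/7 ✓
(3,2)O 6/6 ✓
(3,3)O 5/5 ✓
(3,5)X 2/4 ✗
(4,0)O 3/3 ✓
(4,1)O 5/5 ✓
(4,2)O 4/4 ✓
(4,5)O 0/2 ✗
(4,6)X 1/2 ✗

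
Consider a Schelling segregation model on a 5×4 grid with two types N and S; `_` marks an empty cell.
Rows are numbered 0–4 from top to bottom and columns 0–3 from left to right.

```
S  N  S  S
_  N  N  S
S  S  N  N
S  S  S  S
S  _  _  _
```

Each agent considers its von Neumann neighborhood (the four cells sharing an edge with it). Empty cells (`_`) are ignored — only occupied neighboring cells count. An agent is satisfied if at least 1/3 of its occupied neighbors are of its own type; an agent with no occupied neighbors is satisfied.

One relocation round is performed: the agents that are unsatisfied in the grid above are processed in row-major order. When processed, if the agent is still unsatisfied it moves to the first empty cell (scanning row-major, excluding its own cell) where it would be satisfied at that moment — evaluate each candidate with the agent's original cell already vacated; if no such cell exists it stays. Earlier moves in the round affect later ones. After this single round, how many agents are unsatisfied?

0

Initially unsatisfied (in order): (0,0).
  (0,0) → (1,0).
Resulting grid:
_ N S S
S N N S
S S N N
S S S S
S _ _ _
All satisfied now.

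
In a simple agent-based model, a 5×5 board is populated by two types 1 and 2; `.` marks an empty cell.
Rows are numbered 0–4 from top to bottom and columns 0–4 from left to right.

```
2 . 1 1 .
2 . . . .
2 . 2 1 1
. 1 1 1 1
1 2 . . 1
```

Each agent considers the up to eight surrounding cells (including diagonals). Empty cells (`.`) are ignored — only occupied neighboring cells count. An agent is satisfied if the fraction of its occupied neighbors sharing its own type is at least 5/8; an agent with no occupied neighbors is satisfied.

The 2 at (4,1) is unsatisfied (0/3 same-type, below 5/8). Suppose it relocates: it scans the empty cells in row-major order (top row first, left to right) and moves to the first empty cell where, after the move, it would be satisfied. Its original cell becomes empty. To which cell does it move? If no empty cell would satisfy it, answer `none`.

Vacating (4,1). Empty cells in order:
  (0,1): 2/3 same-type → satisfied — stop here.

(0,1)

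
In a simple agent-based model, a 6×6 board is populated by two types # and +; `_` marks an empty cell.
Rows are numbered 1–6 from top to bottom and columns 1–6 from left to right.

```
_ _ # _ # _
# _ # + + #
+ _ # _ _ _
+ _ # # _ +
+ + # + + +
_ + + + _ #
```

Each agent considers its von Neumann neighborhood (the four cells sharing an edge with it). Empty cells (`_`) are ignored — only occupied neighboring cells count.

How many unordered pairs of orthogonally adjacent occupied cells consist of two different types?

Scan each occupied cell's neighbors to the right and below so each pair is counted once.
From row 1: 1 unlike of 2 pairs (running 1/2).
From row 2: 3 unlike of 5 pairs (running 4/7).
From row 3: 0 unlike of 2 pairs (running 4/9).
From row 4: 1 unlike of 5 pairs (running 5/14).
From row 5: 4 unlike of 9 pairs (running 9/23).
From row 6: 0 unlike of 2 pairs (running 9/25).
Total adjacent occupied pairs: 25; unlike-type pairs: 9.

9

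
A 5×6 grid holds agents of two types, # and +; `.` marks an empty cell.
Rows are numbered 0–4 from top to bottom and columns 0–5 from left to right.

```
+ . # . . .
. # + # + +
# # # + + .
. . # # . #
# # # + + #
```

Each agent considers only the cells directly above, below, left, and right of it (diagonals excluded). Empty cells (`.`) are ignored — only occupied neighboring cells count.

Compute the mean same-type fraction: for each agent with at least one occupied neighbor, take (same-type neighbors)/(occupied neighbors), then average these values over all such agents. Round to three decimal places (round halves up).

Row 0: (0,0)+ — no occupied neighbors · (0,2)# 0/1
Row 1: (1,1)# 1/2 · (1,2)+ 0/4 · (1,3)# 0/3 · (1,4)+ 2/3 · (1,5)+ 1/1
Row 2: (2,0)# 1/1 · (2,1)# 3/3 · (2,2)# 2/4 · (2,3)+ 1/4 · (2,4)+ 2/2
Row 3: (3,2)# 3/3 · (3,3)# 1/3 · (3,5)# 1/1
Row 4: (4,0)# 1/1 · (4,1)# 2/2 · (4,2)# 2/3 · (4,3)+ 1/3 · (4,4)+ 1/2 · (4,5)# 1/2
Sum over 20 agents: 0/1 + 1/2 + 0/4 + 0/3 + 2/3 + 1/1 + 1/1 + 3/3 + 2/4 + 1/4 + 2/2 + 3/3 + 1/3 + 1/1 + 1/1 + 2/2 + 2/3 + 1/3 + 1/2 + 1/2 = 49/4; mean = 49/4 ÷ 20 = 49/80 = 0.6125 → 0.613.

0.613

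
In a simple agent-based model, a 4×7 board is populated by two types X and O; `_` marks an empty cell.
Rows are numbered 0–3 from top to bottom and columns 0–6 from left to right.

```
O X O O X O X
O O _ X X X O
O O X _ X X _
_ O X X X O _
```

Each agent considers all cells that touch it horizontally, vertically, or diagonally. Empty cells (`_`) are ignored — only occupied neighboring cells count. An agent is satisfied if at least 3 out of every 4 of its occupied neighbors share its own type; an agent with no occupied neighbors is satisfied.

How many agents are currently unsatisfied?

18

(0,0)O 2/3 ✗
(0,1)X 0/4 ✗
(0,2)O 2/4 ✗
(0,3)O 1/4 ✗
(0,4)X 3/5 ✗
(0,5)O 1/5 ✗
(0,6)X 1/3 ✗
(1,0)O 4/5 ✓
(1,1)O 5/7 ✗
(1,3)X 4/6 ✗
(1,4)X 5/7 ✗
(1,5)X 5/7 ✗
(1,6)O 1/4 ✗
(2,0)O 4/4 ✓
(2,1)O 4/6 ✗
(2,2)X 3/6 ✗
(2,4)X 6/7 ✓
(2,5)X 4/6 ✗
(3,1)O 2/4 ✗
(3,2)X 2/4 ✗
(3,3)X 4/4 ✓
(3,4)X 3/4 ✓
(3,5)O 0/3 ✗
Unsatisfied: (0,0), (0,1), (0,2), (0,3), (0,4), (0,5), (0,6), (1,1), (1,3), (1,4), (1,5), (1,6), (2,1), (2,2), (2,5), (3,1), (3,2), (3,5) — 18 in total.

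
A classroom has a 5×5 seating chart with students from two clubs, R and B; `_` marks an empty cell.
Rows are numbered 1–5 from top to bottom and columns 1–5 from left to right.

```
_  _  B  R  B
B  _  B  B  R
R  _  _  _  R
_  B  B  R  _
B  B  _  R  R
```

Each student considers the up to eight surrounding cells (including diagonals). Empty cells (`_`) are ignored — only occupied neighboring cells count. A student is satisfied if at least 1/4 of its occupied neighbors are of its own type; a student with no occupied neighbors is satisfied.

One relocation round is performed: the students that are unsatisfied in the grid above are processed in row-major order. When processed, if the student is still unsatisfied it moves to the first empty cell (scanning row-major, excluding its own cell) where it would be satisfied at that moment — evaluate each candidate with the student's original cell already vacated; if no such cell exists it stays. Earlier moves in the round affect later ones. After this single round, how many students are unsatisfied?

0

Initially unsatisfied (in order): (1,4), (2,1), (3,1).
  (1,4) → (2,2).
  (2,1) → (1,2).
  (3,1): now satisfied by earlier moves; stays.
Resulting grid:
_ B B _ B
_ R B B R
R _ _ _ R
_ B B R _
B B _ R R
All satisfied now.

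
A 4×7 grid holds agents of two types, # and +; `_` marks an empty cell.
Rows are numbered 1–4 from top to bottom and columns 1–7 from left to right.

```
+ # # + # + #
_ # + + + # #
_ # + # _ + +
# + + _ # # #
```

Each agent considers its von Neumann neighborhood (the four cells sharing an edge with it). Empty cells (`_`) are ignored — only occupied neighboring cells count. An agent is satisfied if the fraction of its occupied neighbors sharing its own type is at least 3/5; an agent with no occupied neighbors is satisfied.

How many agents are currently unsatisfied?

(1,1)+ 0/1 not
(1,2)# 2/3 satisfied
(1,3)# 1/3 not
(1,4)+ 1/3 not
(1,5)# 0/3 not
(1,6)+ 0/3 not
(1,7)# 1/2 not
(2,2)# 2/3 satisfied
(2,3)+ 2/4 not
(2,4)+ 3/4 satisfied
(2,5)+ 1/3 not
(2,6)# 1/4 not
(2,7)# 2/3 satisfied
(3,2)# 1/3 not
(3,3)+ 2/4 not
(3,4)# 0/2 not
(3,6)+ 1/3 not
(3,7)+ 1/3 not
(4,1)# 0/1 not
(4,2)+ 1/3 not
(4,3)+ 2/2 satisfied
(4,5)# 1/1 satisfied
(4,6)# 2/3 satisfied
(4,7)# 1/2 not
Unsatisfied: (1,1), (1,3), (1,4), (1,5), (1,6), (1,7), (2,3), (2,5), (2,6), (3,2), (3,3), (3,4), (3,6), (3,7), (4,1), (4,2), (4,7) — 17 in total.

17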